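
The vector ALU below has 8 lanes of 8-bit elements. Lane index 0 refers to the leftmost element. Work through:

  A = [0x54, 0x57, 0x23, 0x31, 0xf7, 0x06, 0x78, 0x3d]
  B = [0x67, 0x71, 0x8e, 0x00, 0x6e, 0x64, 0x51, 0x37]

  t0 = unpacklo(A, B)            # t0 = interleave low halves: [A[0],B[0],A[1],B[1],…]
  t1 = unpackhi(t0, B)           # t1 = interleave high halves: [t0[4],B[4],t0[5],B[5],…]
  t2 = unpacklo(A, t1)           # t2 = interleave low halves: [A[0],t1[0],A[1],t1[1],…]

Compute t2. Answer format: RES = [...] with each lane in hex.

→ t0 |54|67|57|71|23|8e|31|00|
→ t1 |23|6e|8e|64|31|51|00|37|
→ t2 |54|23|57|6e|23|8e|31|64|

RES = [ 0x54  0x23  0x57  0x6e  0x23  0x8e  0x31  0x64 ]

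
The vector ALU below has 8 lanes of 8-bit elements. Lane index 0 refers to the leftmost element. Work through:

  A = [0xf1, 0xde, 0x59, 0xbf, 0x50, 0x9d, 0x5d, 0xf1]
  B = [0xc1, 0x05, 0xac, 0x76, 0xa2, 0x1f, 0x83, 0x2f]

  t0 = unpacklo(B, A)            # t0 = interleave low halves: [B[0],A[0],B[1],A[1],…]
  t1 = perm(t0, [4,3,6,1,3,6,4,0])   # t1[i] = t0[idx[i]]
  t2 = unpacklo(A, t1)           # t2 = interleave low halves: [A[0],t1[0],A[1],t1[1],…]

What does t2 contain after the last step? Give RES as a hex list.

  t0: c1 f1 05 de ac 59 76 bf
  t1: ac de 76 f1 de 76 ac c1
  t2: f1 ac de de 59 76 bf f1

RES = [0xf1, 0xac, 0xde, 0xde, 0x59, 0x76, 0xbf, 0xf1]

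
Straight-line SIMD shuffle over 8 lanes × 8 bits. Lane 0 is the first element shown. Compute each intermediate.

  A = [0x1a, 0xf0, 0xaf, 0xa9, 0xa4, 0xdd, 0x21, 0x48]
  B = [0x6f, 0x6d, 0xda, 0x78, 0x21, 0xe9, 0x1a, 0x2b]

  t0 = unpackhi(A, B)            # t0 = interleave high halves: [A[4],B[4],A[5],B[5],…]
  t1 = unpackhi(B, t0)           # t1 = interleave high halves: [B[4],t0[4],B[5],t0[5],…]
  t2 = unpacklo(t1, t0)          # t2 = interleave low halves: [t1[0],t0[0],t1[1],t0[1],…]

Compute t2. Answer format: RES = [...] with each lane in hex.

RES = [ 0x21  0xa4  0x21  0x21  0xe9  0xdd  0x1a  0xe9 ]

→ t0 |a4|21|dd|e9|21|1a|48|2b|
→ t1 |21|21|e9|1a|1a|48|2b|2b|
→ t2 |21|a4|21|21|e9|dd|1a|e9|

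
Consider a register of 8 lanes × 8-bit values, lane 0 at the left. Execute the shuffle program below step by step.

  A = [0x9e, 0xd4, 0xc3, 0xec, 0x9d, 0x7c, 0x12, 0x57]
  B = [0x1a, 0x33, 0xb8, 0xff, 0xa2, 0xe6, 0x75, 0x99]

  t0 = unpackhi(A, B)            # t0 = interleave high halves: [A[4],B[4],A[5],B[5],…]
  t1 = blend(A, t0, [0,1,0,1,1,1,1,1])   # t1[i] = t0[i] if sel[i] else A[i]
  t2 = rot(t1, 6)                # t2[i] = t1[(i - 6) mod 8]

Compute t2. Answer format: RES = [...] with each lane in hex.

t0 = [0x9d, 0xa2, 0x7c, 0xe6, 0x12, 0x75, 0x57, 0x99]
t1 = [0x9e, 0xa2, 0xc3, 0xe6, 0x12, 0x75, 0x57, 0x99]
t2 = [0xc3, 0xe6, 0x12, 0x75, 0x57, 0x99, 0x9e, 0xa2]

RES = [0xc3, 0xe6, 0x12, 0x75, 0x57, 0x99, 0x9e, 0xa2]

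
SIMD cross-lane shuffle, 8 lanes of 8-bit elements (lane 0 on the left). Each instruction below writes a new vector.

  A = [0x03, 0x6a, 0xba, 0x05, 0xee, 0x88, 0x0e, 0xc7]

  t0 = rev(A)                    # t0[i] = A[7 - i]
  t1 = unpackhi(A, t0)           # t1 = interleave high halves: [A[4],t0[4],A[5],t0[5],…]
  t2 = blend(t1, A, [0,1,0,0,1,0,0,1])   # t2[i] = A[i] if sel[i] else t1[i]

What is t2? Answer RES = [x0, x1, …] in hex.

→ t0 |c7|0e|88|ee|05|ba|6a|03|
→ t1 |ee|05|88|ba|0e|6a|c7|03|
→ t2 |ee|6a|88|ba|ee|6a|c7|c7|

RES = [0xee, 0x6a, 0x88, 0xba, 0xee, 0x6a, 0xc7, 0xc7]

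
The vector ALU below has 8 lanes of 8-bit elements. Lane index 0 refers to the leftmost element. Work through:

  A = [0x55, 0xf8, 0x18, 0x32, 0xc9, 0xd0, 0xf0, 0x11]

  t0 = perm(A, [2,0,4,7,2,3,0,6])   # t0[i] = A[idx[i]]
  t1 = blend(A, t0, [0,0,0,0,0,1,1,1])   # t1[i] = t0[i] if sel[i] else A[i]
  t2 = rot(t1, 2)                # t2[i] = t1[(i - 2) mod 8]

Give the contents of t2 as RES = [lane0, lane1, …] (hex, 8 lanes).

RES = [ 0x55  0xf0  0x55  0xf8  0x18  0x32  0xc9  0x32 ]

t0 = [0x18, 0x55, 0xc9, 0x11, 0x18, 0x32, 0x55, 0xf0]
t1 = [0x55, 0xf8, 0x18, 0x32, 0xc9, 0x32, 0x55, 0xf0]
t2 = [0x55, 0xf0, 0x55, 0xf8, 0x18, 0x32, 0xc9, 0x32]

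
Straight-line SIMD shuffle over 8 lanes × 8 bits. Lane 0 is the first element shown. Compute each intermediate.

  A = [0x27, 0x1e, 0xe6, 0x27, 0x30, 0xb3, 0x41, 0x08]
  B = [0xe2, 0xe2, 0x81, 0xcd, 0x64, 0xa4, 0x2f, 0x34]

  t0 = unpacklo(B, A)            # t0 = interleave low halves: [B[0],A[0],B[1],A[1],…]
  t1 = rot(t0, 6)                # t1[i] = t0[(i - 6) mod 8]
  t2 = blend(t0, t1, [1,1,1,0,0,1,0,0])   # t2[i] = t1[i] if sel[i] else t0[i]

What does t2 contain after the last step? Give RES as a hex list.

RES = [0xe2, 0x1e, 0x81, 0x1e, 0x81, 0x27, 0xcd, 0x27]

t0 = [0xe2, 0x27, 0xe2, 0x1e, 0x81, 0xe6, 0xcd, 0x27]
t1 = [0xe2, 0x1e, 0x81, 0xe6, 0xcd, 0x27, 0xe2, 0x27]
t2 = [0xe2, 0x1e, 0x81, 0x1e, 0x81, 0x27, 0xcd, 0x27]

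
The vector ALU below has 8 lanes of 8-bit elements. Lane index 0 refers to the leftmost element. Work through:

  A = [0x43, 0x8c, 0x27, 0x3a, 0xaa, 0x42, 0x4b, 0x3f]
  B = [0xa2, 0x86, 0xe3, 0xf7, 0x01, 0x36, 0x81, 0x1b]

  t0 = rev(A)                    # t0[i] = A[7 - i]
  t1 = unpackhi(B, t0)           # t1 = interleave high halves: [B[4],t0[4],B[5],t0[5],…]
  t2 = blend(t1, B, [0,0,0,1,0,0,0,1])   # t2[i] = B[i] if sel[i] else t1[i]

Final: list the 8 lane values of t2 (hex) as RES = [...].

RES = [0x01, 0x3a, 0x36, 0xf7, 0x81, 0x8c, 0x1b, 0x1b]

t0 = [0x3f, 0x4b, 0x42, 0xaa, 0x3a, 0x27, 0x8c, 0x43]
t1 = [0x01, 0x3a, 0x36, 0x27, 0x81, 0x8c, 0x1b, 0x43]
t2 = [0x01, 0x3a, 0x36, 0xf7, 0x81, 0x8c, 0x1b, 0x1b]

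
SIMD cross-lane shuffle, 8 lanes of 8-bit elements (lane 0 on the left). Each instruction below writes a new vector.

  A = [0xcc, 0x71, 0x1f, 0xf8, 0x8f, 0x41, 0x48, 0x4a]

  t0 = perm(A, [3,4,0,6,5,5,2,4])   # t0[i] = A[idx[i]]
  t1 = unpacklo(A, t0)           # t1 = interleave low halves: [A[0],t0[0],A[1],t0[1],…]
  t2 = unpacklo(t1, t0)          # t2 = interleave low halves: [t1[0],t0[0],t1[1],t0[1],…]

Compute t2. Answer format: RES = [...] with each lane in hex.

RES = [ 0xcc  0xf8  0xf8  0x8f  0x71  0xcc  0x8f  0x48 ]

t0 = [0xf8, 0x8f, 0xcc, 0x48, 0x41, 0x41, 0x1f, 0x8f]
t1 = [0xcc, 0xf8, 0x71, 0x8f, 0x1f, 0xcc, 0xf8, 0x48]
t2 = [0xcc, 0xf8, 0xf8, 0x8f, 0x71, 0xcc, 0x8f, 0x48]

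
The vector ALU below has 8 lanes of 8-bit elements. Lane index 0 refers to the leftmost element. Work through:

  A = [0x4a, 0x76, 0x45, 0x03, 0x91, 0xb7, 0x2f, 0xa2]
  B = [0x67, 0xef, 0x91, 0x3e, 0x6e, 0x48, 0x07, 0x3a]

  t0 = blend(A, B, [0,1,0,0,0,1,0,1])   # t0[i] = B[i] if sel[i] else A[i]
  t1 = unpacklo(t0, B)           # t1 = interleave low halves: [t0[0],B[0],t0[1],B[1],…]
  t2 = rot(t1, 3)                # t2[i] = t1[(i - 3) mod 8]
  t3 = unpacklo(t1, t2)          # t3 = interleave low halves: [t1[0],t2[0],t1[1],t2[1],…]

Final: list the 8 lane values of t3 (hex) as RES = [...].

t0 = [0x4a, 0xef, 0x45, 0x03, 0x91, 0x48, 0x2f, 0x3a]
t1 = [0x4a, 0x67, 0xef, 0xef, 0x45, 0x91, 0x03, 0x3e]
t2 = [0x91, 0x03, 0x3e, 0x4a, 0x67, 0xef, 0xef, 0x45]
t3 = [0x4a, 0x91, 0x67, 0x03, 0xef, 0x3e, 0xef, 0x4a]

RES = [ 0x4a  0x91  0x67  0x03  0xef  0x3e  0xef  0x4a ]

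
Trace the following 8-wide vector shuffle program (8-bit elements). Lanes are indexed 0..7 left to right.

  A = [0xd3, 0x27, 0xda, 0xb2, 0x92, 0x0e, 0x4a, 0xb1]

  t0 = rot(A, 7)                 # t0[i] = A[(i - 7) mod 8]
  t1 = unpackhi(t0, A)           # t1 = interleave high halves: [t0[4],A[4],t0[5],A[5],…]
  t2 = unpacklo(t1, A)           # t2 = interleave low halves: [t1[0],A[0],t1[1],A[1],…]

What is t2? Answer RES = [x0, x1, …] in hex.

→ t0 |27|da|b2|92|0e|4a|b1|d3|
→ t1 |0e|92|4a|0e|b1|4a|d3|b1|
→ t2 |0e|d3|92|27|4a|da|0e|b2|

RES = [0x0e, 0xd3, 0x92, 0x27, 0x4a, 0xda, 0x0e, 0xb2]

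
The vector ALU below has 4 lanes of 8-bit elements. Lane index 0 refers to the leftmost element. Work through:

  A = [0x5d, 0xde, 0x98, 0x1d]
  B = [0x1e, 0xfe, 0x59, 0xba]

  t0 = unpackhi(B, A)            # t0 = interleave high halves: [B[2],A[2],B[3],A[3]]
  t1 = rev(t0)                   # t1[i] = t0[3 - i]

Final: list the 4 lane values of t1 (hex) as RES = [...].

RES = [ 0x1d  0xba  0x98  0x59 ]

t0 = [0x59, 0x98, 0xba, 0x1d]
t1 = [0x1d, 0xba, 0x98, 0x59]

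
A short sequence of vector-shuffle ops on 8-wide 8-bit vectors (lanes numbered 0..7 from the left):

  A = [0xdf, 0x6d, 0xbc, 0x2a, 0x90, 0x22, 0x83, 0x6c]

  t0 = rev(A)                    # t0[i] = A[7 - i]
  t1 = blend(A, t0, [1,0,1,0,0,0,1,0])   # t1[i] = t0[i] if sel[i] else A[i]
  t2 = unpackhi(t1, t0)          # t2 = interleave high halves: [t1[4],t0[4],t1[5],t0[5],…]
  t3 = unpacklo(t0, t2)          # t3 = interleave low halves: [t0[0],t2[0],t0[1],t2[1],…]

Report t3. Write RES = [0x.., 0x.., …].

t0 = [0x6c, 0x83, 0x22, 0x90, 0x2a, 0xbc, 0x6d, 0xdf]
t1 = [0x6c, 0x6d, 0x22, 0x2a, 0x90, 0x22, 0x6d, 0x6c]
t2 = [0x90, 0x2a, 0x22, 0xbc, 0x6d, 0x6d, 0x6c, 0xdf]
t3 = [0x6c, 0x90, 0x83, 0x2a, 0x22, 0x22, 0x90, 0xbc]

RES = [ 0x6c  0x90  0x83  0x2a  0x22  0x22  0x90  0xbc ]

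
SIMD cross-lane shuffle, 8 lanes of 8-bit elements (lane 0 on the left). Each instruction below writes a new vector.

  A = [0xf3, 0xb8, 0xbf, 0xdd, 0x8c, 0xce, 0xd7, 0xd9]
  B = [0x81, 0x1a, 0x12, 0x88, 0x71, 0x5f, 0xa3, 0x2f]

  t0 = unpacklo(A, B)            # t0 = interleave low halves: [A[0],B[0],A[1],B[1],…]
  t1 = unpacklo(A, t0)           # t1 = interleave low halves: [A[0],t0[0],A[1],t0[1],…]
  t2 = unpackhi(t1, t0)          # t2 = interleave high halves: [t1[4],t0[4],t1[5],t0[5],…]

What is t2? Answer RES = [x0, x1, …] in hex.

RES = [0xbf, 0xbf, 0xb8, 0x12, 0xdd, 0xdd, 0x1a, 0x88]

→ t0 |f3|81|b8|1a|bf|12|dd|88|
→ t1 |f3|f3|b8|81|bf|b8|dd|1a|
→ t2 |bf|bf|b8|12|dd|dd|1a|88|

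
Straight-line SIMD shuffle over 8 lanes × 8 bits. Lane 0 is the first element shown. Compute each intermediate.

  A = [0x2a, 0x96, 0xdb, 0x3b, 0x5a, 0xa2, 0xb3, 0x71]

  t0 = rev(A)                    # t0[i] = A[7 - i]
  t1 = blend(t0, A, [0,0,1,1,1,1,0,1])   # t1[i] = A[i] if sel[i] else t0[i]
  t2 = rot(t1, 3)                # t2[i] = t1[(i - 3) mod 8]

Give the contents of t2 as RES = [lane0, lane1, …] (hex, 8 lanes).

→ t0 |71|b3|a2|5a|3b|db|96|2a|
→ t1 |71|b3|db|3b|5a|a2|96|71|
→ t2 |a2|96|71|71|b3|db|3b|5a|

RES = [0xa2, 0x96, 0x71, 0x71, 0xb3, 0xdb, 0x3b, 0x5a]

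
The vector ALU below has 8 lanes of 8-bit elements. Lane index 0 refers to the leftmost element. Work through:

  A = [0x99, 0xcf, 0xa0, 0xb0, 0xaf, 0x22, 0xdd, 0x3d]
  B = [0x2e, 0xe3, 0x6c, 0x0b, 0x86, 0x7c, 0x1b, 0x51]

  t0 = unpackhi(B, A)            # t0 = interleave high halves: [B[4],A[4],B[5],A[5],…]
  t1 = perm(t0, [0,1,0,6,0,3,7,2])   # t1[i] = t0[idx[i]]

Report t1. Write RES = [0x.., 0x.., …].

RES = [ 0x86  0xaf  0x86  0x51  0x86  0x22  0x3d  0x7c ]

→ t0 |86|af|7c|22|1b|dd|51|3d|
→ t1 |86|af|86|51|86|22|3d|7c|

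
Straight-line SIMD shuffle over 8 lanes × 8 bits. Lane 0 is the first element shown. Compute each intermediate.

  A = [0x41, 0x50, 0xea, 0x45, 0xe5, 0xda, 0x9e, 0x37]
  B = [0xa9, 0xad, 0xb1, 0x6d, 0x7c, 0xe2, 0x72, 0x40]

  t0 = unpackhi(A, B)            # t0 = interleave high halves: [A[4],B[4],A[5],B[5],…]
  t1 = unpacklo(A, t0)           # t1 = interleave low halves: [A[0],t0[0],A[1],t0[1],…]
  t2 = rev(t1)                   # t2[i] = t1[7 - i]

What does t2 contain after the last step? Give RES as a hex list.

RES = [0xe2, 0x45, 0xda, 0xea, 0x7c, 0x50, 0xe5, 0x41]

→ t0 |e5|7c|da|e2|9e|72|37|40|
→ t1 |41|e5|50|7c|ea|da|45|e2|
→ t2 |e2|45|da|ea|7c|50|e5|41|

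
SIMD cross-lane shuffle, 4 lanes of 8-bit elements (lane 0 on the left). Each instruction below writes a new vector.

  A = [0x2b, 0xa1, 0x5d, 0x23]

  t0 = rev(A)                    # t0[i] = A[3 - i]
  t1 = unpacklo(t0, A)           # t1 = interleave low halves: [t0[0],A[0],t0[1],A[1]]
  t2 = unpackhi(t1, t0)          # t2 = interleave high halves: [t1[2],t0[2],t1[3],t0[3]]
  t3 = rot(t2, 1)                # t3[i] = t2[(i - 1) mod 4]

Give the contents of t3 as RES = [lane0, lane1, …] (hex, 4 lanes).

  t0: 23 5d a1 2b
  t1: 23 2b 5d a1
  t2: 5d a1 a1 2b
  t3: 2b 5d a1 a1

RES = [ 0x2b  0x5d  0xa1  0xa1 ]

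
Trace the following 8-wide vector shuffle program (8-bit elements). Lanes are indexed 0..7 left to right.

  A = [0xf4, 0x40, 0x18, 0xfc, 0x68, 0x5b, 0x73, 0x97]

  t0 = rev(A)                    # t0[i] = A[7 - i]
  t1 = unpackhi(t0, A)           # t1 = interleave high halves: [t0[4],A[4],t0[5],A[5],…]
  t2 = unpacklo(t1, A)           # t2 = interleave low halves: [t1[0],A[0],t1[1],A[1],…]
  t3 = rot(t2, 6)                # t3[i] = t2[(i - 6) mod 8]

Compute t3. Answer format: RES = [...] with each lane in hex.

RES = [0x68, 0x40, 0x18, 0x18, 0x5b, 0xfc, 0xfc, 0xf4]

→ t0 |97|73|5b|68|fc|18|40|f4|
→ t1 |fc|68|18|5b|40|73|f4|97|
→ t2 |fc|f4|68|40|18|18|5b|fc|
→ t3 |68|40|18|18|5b|fc|fc|f4|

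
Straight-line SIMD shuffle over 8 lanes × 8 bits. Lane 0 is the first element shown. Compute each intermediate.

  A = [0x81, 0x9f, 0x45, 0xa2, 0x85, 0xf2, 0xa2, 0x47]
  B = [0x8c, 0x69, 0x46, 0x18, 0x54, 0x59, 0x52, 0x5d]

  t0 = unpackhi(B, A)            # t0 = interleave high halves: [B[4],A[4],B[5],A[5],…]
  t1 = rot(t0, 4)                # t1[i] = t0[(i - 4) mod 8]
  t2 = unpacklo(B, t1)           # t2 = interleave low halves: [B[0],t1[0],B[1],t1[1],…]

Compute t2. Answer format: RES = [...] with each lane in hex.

  t0: 54 85 59 f2 52 a2 5d 47
  t1: 52 a2 5d 47 54 85 59 f2
  t2: 8c 52 69 a2 46 5d 18 47

RES = [ 0x8c  0x52  0x69  0xa2  0x46  0x5d  0x18  0x47 ]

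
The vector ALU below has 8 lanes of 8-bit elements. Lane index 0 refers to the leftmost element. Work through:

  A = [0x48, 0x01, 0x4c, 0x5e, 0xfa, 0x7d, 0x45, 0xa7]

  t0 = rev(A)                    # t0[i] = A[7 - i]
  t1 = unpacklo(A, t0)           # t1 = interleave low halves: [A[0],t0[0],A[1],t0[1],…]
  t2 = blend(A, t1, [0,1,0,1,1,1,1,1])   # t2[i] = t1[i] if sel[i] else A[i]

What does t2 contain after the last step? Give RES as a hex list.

RES = [ 0x48  0xa7  0x4c  0x45  0x4c  0x7d  0x5e  0xfa ]

→ t0 |a7|45|7d|fa|5e|4c|01|48|
→ t1 |48|a7|01|45|4c|7d|5e|fa|
→ t2 |48|a7|4c|45|4c|7d|5e|fa|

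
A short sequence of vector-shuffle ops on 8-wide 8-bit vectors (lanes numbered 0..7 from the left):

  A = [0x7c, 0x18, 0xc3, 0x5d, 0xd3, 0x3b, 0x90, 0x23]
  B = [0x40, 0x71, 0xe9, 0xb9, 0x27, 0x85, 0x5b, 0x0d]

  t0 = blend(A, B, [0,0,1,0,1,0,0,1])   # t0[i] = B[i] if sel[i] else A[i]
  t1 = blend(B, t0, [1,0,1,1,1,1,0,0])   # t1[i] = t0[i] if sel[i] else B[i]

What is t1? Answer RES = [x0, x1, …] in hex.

RES = [0x7c, 0x71, 0xe9, 0x5d, 0x27, 0x3b, 0x5b, 0x0d]

→ t0 |7c|18|e9|5d|27|3b|90|0d|
→ t1 |7c|71|e9|5d|27|3b|5b|0d|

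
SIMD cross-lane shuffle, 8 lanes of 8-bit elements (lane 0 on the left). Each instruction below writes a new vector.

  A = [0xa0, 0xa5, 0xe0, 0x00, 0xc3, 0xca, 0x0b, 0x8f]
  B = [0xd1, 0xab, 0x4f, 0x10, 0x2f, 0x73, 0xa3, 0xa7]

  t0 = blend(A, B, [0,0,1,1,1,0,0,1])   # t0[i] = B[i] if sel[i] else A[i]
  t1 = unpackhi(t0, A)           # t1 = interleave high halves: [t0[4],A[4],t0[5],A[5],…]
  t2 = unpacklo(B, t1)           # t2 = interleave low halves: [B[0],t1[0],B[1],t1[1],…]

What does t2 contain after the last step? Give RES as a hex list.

RES = [ 0xd1  0x2f  0xab  0xc3  0x4f  0xca  0x10  0xca ]

  t0: a0 a5 4f 10 2f ca 0b a7
  t1: 2f c3 ca ca 0b 0b a7 8f
  t2: d1 2f ab c3 4f ca 10 ca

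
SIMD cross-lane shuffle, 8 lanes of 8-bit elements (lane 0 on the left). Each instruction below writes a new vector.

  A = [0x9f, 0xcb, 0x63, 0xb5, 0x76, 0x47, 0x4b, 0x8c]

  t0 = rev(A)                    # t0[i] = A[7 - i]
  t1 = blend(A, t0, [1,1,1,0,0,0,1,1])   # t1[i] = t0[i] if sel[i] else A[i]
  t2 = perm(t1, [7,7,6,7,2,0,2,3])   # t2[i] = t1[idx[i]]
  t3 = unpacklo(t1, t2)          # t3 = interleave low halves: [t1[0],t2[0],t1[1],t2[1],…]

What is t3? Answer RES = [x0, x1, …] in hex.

t0 = [0x8c, 0x4b, 0x47, 0x76, 0xb5, 0x63, 0xcb, 0x9f]
t1 = [0x8c, 0x4b, 0x47, 0xb5, 0x76, 0x47, 0xcb, 0x9f]
t2 = [0x9f, 0x9f, 0xcb, 0x9f, 0x47, 0x8c, 0x47, 0xb5]
t3 = [0x8c, 0x9f, 0x4b, 0x9f, 0x47, 0xcb, 0xb5, 0x9f]

RES = [0x8c, 0x9f, 0x4b, 0x9f, 0x47, 0xcb, 0xb5, 0x9f]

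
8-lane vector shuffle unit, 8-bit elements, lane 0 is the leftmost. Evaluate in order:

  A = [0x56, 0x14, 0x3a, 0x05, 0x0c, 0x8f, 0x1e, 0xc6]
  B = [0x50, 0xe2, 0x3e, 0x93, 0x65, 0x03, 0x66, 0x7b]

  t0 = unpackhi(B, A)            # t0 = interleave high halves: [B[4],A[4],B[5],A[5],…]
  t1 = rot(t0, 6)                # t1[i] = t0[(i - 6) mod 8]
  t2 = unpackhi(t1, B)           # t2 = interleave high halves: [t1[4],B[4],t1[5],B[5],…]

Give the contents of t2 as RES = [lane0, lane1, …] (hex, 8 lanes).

RES = [0x7b, 0x65, 0xc6, 0x03, 0x65, 0x66, 0x0c, 0x7b]

t0 = [0x65, 0x0c, 0x03, 0x8f, 0x66, 0x1e, 0x7b, 0xc6]
t1 = [0x03, 0x8f, 0x66, 0x1e, 0x7b, 0xc6, 0x65, 0x0c]
t2 = [0x7b, 0x65, 0xc6, 0x03, 0x65, 0x66, 0x0c, 0x7b]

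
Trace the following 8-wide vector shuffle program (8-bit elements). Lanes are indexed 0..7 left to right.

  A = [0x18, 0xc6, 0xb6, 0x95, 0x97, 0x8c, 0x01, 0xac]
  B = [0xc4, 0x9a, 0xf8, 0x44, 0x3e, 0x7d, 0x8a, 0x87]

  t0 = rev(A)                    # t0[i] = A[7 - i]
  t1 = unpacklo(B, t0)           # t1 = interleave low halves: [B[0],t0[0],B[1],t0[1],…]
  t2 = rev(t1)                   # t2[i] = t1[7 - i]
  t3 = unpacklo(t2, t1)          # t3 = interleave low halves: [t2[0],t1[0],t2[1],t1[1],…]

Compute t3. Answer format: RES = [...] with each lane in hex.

→ t0 |ac|01|8c|97|95|b6|c6|18|
→ t1 |c4|ac|9a|01|f8|8c|44|97|
→ t2 |97|44|8c|f8|01|9a|ac|c4|
→ t3 |97|c4|44|ac|8c|9a|f8|01|

RES = [0x97, 0xc4, 0x44, 0xac, 0x8c, 0x9a, 0xf8, 0x01]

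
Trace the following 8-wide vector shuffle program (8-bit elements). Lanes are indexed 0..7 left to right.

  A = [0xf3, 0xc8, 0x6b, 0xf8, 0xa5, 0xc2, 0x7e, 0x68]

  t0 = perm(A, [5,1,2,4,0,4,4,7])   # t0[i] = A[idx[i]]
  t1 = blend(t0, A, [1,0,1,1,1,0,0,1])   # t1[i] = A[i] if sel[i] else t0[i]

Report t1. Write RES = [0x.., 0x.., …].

  t0: c2 c8 6b a5 f3 a5 a5 68
  t1: f3 c8 6b f8 a5 a5 a5 68

RES = [ 0xf3  0xc8  0x6b  0xf8  0xa5  0xa5  0xa5  0x68 ]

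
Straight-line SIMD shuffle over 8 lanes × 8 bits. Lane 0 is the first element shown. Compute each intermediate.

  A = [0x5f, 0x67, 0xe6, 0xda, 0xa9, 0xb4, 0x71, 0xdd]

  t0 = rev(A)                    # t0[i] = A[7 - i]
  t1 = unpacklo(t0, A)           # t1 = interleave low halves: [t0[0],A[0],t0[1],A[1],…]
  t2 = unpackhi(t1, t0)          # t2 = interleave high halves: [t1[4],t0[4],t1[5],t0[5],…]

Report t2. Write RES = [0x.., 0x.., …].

  t0: dd 71 b4 a9 da e6 67 5f
  t1: dd 5f 71 67 b4 e6 a9 da
  t2: b4 da e6 e6 a9 67 da 5f

RES = [0xb4, 0xda, 0xe6, 0xe6, 0xa9, 0x67, 0xda, 0x5f]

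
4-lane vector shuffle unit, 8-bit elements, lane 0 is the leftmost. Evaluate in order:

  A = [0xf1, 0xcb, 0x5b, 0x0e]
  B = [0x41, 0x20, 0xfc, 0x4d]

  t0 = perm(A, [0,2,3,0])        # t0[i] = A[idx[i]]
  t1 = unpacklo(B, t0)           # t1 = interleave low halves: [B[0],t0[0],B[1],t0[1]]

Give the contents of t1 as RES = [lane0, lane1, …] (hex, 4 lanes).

  t0: f1 5b 0e f1
  t1: 41 f1 20 5b

RES = [0x41, 0xf1, 0x20, 0x5b]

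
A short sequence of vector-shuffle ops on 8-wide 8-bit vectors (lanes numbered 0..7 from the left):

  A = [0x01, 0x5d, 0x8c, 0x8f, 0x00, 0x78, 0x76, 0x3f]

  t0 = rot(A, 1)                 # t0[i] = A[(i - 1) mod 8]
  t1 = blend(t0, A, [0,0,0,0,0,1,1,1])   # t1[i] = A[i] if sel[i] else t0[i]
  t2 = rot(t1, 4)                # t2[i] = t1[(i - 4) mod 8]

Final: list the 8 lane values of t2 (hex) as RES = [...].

RES = [0x8f, 0x78, 0x76, 0x3f, 0x3f, 0x01, 0x5d, 0x8c]

t0 = [0x3f, 0x01, 0x5d, 0x8c, 0x8f, 0x00, 0x78, 0x76]
t1 = [0x3f, 0x01, 0x5d, 0x8c, 0x8f, 0x78, 0x76, 0x3f]
t2 = [0x8f, 0x78, 0x76, 0x3f, 0x3f, 0x01, 0x5d, 0x8c]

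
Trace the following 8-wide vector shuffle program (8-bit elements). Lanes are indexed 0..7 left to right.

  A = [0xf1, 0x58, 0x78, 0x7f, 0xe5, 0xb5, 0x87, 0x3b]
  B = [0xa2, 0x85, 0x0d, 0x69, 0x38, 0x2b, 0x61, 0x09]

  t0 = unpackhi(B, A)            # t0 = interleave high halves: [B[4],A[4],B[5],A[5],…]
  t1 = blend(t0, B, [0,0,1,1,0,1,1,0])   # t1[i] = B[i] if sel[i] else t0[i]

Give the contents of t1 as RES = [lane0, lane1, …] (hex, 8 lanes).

  t0: 38 e5 2b b5 61 87 09 3b
  t1: 38 e5 0d 69 61 2b 61 3b

RES = [ 0x38  0xe5  0x0d  0x69  0x61  0x2b  0x61  0x3b ]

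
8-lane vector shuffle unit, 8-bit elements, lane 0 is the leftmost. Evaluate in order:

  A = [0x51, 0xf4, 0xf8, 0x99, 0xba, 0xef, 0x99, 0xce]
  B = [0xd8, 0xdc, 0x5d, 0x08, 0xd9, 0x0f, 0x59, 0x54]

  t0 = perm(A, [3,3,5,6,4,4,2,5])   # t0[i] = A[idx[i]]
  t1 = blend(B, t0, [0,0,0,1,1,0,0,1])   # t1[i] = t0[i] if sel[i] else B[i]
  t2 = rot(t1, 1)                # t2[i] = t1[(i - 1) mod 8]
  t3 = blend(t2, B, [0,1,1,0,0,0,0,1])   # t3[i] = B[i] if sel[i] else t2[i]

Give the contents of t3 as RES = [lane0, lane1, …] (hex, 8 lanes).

RES = [ 0xef  0xdc  0x5d  0x5d  0x99  0xba  0x0f  0x54 ]

t0 = [0x99, 0x99, 0xef, 0x99, 0xba, 0xba, 0xf8, 0xef]
t1 = [0xd8, 0xdc, 0x5d, 0x99, 0xba, 0x0f, 0x59, 0xef]
t2 = [0xef, 0xd8, 0xdc, 0x5d, 0x99, 0xba, 0x0f, 0x59]
t3 = [0xef, 0xdc, 0x5d, 0x5d, 0x99, 0xba, 0x0f, 0x54]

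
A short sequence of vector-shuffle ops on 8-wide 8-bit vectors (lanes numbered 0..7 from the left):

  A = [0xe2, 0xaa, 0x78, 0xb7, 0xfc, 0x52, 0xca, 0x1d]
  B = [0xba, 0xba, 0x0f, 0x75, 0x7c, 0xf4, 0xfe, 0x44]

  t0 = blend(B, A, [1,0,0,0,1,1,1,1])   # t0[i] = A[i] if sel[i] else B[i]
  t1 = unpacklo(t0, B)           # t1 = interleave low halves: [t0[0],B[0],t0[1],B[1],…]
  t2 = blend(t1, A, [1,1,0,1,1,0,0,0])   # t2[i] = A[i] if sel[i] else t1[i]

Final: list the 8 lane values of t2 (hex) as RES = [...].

RES = [0xe2, 0xaa, 0xba, 0xb7, 0xfc, 0x0f, 0x75, 0x75]

  t0: e2 ba 0f 75 fc 52 ca 1d
  t1: e2 ba ba ba 0f 0f 75 75
  t2: e2 aa ba b7 fc 0f 75 75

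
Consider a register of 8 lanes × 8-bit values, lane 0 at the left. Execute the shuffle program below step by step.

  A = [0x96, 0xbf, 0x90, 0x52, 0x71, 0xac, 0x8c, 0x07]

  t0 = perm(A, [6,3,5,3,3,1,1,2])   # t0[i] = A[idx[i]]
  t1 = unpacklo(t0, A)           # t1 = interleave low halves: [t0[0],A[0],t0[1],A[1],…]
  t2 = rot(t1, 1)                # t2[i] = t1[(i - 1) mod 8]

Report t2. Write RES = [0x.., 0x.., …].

  t0: 8c 52 ac 52 52 bf bf 90
  t1: 8c 96 52 bf ac 90 52 52
  t2: 52 8c 96 52 bf ac 90 52

RES = [ 0x52  0x8c  0x96  0x52  0xbf  0xac  0x90  0x52 ]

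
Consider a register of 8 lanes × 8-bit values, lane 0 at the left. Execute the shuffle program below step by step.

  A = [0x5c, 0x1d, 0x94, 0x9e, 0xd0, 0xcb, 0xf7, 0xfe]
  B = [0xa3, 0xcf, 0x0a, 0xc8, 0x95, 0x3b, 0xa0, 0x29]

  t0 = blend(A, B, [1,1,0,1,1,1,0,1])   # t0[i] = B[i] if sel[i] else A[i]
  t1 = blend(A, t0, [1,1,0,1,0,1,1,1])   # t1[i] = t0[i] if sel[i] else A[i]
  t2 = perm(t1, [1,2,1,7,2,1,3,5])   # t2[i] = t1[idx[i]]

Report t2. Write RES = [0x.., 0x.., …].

RES = [0xcf, 0x94, 0xcf, 0x29, 0x94, 0xcf, 0xc8, 0x3b]

t0 = [0xa3, 0xcf, 0x94, 0xc8, 0x95, 0x3b, 0xf7, 0x29]
t1 = [0xa3, 0xcf, 0x94, 0xc8, 0xd0, 0x3b, 0xf7, 0x29]
t2 = [0xcf, 0x94, 0xcf, 0x29, 0x94, 0xcf, 0xc8, 0x3b]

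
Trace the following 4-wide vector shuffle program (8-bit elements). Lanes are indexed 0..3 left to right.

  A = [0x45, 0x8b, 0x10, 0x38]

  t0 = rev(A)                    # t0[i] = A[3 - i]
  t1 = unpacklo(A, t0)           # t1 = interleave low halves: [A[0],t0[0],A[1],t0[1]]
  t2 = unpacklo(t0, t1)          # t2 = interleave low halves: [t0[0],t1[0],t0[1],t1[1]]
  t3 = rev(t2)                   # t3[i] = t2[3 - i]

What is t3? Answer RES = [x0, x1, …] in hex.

RES = [ 0x38  0x10  0x45  0x38 ]

→ t0 |38|10|8b|45|
→ t1 |45|38|8b|10|
→ t2 |38|45|10|38|
→ t3 |38|10|45|38|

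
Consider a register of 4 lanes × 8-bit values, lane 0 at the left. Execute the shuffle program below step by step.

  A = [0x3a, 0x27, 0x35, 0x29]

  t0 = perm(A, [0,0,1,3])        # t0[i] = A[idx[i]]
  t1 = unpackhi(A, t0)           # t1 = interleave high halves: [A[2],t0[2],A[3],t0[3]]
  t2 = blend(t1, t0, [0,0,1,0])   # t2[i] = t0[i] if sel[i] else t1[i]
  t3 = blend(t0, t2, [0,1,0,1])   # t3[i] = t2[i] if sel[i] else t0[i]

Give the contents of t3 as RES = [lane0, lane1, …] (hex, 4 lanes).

RES = [ 0x3a  0x27  0x27  0x29 ]

t0 = [0x3a, 0x3a, 0x27, 0x29]
t1 = [0x35, 0x27, 0x29, 0x29]
t2 = [0x35, 0x27, 0x27, 0x29]
t3 = [0x3a, 0x27, 0x27, 0x29]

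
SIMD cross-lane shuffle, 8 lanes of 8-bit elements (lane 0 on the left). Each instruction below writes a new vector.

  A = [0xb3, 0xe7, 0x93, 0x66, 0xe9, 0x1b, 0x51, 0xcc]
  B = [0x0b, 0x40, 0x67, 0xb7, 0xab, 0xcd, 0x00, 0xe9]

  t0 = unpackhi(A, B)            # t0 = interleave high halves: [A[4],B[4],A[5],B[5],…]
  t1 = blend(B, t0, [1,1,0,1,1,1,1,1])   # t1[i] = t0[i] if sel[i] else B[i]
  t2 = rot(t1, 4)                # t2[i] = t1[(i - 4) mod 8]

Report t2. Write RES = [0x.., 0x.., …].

RES = [ 0x51  0x00  0xcc  0xe9  0xe9  0xab  0x67  0xcd ]

→ t0 |e9|ab|1b|cd|51|00|cc|e9|
→ t1 |e9|ab|67|cd|51|00|cc|e9|
→ t2 |51|00|cc|e9|e9|ab|67|cd|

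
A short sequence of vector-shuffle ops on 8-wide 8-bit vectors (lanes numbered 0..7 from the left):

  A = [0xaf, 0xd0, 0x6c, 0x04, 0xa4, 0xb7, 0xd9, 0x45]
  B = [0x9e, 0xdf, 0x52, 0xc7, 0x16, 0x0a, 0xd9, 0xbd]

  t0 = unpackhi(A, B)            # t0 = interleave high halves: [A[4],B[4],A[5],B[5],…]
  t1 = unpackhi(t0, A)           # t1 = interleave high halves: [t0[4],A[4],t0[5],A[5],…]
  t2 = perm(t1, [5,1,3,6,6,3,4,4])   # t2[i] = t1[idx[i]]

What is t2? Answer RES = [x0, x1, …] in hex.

  t0: a4 16 b7 0a d9 d9 45 bd
  t1: d9 a4 d9 b7 45 d9 bd 45
  t2: d9 a4 b7 bd bd b7 45 45

RES = [0xd9, 0xa4, 0xb7, 0xbd, 0xbd, 0xb7, 0x45, 0x45]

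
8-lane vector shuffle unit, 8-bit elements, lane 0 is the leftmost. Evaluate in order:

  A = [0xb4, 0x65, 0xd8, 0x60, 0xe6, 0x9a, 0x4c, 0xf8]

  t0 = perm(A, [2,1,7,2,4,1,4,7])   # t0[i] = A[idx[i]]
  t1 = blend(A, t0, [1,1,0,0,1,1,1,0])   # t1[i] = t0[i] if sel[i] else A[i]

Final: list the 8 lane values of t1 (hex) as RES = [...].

  t0: d8 65 f8 d8 e6 65 e6 f8
  t1: d8 65 d8 60 e6 65 e6 f8

RES = [0xd8, 0x65, 0xd8, 0x60, 0xe6, 0x65, 0xe6, 0xf8]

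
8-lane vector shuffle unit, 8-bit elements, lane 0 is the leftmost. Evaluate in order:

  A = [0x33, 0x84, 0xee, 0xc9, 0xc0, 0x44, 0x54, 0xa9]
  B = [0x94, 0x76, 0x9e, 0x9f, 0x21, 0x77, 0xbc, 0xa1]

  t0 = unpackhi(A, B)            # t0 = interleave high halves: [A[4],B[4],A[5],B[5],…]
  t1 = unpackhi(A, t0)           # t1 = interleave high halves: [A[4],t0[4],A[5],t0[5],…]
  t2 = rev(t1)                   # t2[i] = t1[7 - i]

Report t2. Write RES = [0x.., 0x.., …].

  t0: c0 21 44 77 54 bc a9 a1
  t1: c0 54 44 bc 54 a9 a9 a1
  t2: a1 a9 a9 54 bc 44 54 c0

RES = [0xa1, 0xa9, 0xa9, 0x54, 0xbc, 0x44, 0x54, 0xc0]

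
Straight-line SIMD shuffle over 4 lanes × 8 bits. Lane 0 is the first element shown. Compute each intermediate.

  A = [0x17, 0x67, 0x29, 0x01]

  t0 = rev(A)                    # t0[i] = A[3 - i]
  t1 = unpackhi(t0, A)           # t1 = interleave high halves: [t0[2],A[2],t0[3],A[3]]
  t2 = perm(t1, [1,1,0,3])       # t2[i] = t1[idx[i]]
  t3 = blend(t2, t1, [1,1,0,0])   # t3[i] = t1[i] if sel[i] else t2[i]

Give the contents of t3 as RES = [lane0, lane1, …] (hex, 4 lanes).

RES = [0x67, 0x29, 0x67, 0x01]

  t0: 01 29 67 17
  t1: 67 29 17 01
  t2: 29 29 67 01
  t3: 67 29 67 01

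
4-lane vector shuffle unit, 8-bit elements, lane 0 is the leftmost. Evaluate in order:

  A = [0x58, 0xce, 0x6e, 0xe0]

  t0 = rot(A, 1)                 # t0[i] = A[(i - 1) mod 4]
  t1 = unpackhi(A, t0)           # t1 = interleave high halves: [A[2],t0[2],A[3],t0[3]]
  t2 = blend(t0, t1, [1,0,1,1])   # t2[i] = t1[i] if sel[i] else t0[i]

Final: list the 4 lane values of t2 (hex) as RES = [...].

RES = [ 0x6e  0x58  0xe0  0x6e ]

t0 = [0xe0, 0x58, 0xce, 0x6e]
t1 = [0x6e, 0xce, 0xe0, 0x6e]
t2 = [0x6e, 0x58, 0xe0, 0x6e]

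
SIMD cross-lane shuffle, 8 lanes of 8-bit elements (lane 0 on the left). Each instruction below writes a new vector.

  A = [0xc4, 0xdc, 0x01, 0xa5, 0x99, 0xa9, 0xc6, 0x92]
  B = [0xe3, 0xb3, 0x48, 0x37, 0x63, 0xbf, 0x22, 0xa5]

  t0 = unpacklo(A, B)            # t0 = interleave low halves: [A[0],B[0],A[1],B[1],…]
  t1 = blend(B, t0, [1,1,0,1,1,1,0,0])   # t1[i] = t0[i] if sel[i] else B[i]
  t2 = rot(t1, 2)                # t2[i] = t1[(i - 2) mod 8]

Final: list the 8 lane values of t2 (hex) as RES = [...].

RES = [ 0x22  0xa5  0xc4  0xe3  0x48  0xb3  0x01  0x48 ]

  t0: c4 e3 dc b3 01 48 a5 37
  t1: c4 e3 48 b3 01 48 22 a5
  t2: 22 a5 c4 e3 48 b3 01 48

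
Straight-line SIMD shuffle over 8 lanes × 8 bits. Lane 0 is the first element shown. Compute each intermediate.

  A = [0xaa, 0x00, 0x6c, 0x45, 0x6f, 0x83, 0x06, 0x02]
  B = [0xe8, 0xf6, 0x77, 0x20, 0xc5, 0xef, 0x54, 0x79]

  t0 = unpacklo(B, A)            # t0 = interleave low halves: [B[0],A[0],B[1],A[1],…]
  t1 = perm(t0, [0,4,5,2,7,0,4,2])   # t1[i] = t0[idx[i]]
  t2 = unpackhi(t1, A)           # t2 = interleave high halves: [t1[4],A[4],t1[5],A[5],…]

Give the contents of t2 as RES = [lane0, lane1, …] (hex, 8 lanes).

→ t0 |e8|aa|f6|00|77|6c|20|45|
→ t1 |e8|77|6c|f6|45|e8|77|f6|
→ t2 |45|6f|e8|83|77|06|f6|02|

RES = [ 0x45  0x6f  0xe8  0x83  0x77  0x06  0xf6  0x02 ]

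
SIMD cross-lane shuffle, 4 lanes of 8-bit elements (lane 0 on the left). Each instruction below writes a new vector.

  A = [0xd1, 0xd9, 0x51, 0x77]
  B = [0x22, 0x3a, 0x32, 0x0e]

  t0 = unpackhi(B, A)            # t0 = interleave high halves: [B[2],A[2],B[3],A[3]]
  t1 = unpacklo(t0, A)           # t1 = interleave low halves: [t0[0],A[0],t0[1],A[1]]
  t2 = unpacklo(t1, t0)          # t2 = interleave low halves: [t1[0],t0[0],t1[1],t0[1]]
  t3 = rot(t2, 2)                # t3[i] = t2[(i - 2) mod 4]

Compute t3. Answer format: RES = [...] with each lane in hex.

t0 = [0x32, 0x51, 0x0e, 0x77]
t1 = [0x32, 0xd1, 0x51, 0xd9]
t2 = [0x32, 0x32, 0xd1, 0x51]
t3 = [0xd1, 0x51, 0x32, 0x32]

RES = [ 0xd1  0x51  0x32  0x32 ]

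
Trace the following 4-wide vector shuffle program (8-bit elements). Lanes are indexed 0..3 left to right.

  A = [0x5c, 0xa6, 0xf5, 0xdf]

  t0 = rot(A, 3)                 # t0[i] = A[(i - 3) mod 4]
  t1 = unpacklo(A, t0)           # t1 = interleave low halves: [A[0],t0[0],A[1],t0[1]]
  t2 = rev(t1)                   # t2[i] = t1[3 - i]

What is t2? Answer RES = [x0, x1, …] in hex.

RES = [0xf5, 0xa6, 0xa6, 0x5c]

→ t0 |a6|f5|df|5c|
→ t1 |5c|a6|a6|f5|
→ t2 |f5|a6|a6|5c|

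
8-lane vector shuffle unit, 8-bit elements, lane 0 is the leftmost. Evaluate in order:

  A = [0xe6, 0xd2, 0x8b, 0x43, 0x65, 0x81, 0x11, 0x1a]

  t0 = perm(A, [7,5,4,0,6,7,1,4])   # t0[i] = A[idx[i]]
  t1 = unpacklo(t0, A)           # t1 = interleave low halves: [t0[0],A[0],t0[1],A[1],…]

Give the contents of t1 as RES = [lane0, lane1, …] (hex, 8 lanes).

  t0: 1a 81 65 e6 11 1a d2 65
  t1: 1a e6 81 d2 65 8b e6 43

RES = [0x1a, 0xe6, 0x81, 0xd2, 0x65, 0x8b, 0xe6, 0x43]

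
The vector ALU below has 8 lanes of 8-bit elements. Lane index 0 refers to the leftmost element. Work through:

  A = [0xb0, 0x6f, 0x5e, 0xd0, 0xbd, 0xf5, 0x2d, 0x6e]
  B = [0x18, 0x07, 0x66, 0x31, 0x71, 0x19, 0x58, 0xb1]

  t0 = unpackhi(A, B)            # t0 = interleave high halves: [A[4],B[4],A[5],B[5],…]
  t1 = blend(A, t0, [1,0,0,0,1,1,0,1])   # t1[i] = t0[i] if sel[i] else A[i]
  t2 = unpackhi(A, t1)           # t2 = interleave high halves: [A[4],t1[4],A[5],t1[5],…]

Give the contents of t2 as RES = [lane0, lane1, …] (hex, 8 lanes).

→ t0 |bd|71|f5|19|2d|58|6e|b1|
→ t1 |bd|6f|5e|d0|2d|58|2d|b1|
→ t2 |bd|2d|f5|58|2d|2d|6e|b1|

RES = [0xbd, 0x2d, 0xf5, 0x58, 0x2d, 0x2d, 0x6e, 0xb1]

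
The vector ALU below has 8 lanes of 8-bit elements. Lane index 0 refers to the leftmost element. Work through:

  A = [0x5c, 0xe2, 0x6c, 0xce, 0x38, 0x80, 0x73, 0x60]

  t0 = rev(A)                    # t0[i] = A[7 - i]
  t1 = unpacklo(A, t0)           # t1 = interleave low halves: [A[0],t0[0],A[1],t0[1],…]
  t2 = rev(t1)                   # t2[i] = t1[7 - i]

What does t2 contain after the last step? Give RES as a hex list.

RES = [ 0x38  0xce  0x80  0x6c  0x73  0xe2  0x60  0x5c ]

t0 = [0x60, 0x73, 0x80, 0x38, 0xce, 0x6c, 0xe2, 0x5c]
t1 = [0x5c, 0x60, 0xe2, 0x73, 0x6c, 0x80, 0xce, 0x38]
t2 = [0x38, 0xce, 0x80, 0x6c, 0x73, 0xe2, 0x60, 0x5c]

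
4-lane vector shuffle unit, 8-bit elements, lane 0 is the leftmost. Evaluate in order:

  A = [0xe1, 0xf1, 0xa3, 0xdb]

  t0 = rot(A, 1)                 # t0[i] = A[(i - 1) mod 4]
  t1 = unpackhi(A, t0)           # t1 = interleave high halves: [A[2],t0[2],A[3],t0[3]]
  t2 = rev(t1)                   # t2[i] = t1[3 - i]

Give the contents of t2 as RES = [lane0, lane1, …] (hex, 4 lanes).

  t0: db e1 f1 a3
  t1: a3 f1 db a3
  t2: a3 db f1 a3

RES = [ 0xa3  0xdb  0xf1  0xa3 ]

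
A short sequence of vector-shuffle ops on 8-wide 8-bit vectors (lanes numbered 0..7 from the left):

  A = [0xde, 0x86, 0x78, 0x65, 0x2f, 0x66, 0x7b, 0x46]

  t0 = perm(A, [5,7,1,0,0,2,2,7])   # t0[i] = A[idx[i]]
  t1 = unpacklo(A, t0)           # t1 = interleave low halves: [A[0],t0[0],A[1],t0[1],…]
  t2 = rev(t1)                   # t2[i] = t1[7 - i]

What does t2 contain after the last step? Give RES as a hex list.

→ t0 |66|46|86|de|de|78|78|46|
→ t1 |de|66|86|46|78|86|65|de|
→ t2 |de|65|86|78|46|86|66|de|

RES = [0xde, 0x65, 0x86, 0x78, 0x46, 0x86, 0x66, 0xde]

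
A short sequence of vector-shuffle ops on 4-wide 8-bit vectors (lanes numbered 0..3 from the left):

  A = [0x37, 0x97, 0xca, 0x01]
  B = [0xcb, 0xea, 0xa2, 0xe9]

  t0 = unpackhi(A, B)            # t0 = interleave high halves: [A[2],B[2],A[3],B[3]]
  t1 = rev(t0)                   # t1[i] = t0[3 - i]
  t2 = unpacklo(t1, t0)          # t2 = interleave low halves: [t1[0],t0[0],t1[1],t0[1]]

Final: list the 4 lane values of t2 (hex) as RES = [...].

RES = [ 0xe9  0xca  0x01  0xa2 ]

t0 = [0xca, 0xa2, 0x01, 0xe9]
t1 = [0xe9, 0x01, 0xa2, 0xca]
t2 = [0xe9, 0xca, 0x01, 0xa2]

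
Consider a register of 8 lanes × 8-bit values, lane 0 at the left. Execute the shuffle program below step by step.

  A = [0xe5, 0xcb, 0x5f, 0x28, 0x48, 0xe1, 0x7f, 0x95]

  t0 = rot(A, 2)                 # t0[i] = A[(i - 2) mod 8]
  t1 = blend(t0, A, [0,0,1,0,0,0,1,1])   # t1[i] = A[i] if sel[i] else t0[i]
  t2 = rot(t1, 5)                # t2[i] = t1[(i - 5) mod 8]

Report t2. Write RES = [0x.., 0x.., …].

  t0: 7f 95 e5 cb 5f 28 48 e1
  t1: 7f 95 5f cb 5f 28 7f 95
  t2: cb 5f 28 7f 95 7f 95 5f

RES = [0xcb, 0x5f, 0x28, 0x7f, 0x95, 0x7f, 0x95, 0x5f]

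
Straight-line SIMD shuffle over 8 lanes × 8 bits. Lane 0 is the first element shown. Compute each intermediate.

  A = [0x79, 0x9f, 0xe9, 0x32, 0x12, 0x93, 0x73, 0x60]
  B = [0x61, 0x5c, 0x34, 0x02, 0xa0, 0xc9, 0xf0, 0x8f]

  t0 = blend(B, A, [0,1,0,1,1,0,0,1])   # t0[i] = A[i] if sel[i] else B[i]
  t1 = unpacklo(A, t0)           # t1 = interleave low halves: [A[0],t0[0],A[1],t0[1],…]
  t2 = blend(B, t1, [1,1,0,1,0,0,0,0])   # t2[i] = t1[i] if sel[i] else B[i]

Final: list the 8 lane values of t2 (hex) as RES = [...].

RES = [ 0x79  0x61  0x34  0x9f  0xa0  0xc9  0xf0  0x8f ]

t0 = [0x61, 0x9f, 0x34, 0x32, 0x12, 0xc9, 0xf0, 0x60]
t1 = [0x79, 0x61, 0x9f, 0x9f, 0xe9, 0x34, 0x32, 0x32]
t2 = [0x79, 0x61, 0x34, 0x9f, 0xa0, 0xc9, 0xf0, 0x8f]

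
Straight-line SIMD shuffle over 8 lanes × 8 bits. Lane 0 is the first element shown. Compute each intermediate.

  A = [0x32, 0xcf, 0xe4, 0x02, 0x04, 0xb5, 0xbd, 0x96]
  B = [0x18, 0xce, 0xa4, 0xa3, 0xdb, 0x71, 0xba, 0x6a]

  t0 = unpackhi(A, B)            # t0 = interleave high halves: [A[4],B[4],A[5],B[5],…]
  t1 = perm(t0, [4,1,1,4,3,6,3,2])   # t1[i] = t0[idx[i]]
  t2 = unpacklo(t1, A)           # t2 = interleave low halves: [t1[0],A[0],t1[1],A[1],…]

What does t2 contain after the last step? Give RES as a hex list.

RES = [0xbd, 0x32, 0xdb, 0xcf, 0xdb, 0xe4, 0xbd, 0x02]

t0 = [0x04, 0xdb, 0xb5, 0x71, 0xbd, 0xba, 0x96, 0x6a]
t1 = [0xbd, 0xdb, 0xdb, 0xbd, 0x71, 0x96, 0x71, 0xb5]
t2 = [0xbd, 0x32, 0xdb, 0xcf, 0xdb, 0xe4, 0xbd, 0x02]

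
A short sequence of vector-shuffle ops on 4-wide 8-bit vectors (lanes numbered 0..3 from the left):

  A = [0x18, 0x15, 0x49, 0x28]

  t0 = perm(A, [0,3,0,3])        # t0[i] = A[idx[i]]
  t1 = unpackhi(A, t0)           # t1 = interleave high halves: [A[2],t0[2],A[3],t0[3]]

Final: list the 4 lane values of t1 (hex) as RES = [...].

→ t0 |18|28|18|28|
→ t1 |49|18|28|28|

RES = [0x49, 0x18, 0x28, 0x28]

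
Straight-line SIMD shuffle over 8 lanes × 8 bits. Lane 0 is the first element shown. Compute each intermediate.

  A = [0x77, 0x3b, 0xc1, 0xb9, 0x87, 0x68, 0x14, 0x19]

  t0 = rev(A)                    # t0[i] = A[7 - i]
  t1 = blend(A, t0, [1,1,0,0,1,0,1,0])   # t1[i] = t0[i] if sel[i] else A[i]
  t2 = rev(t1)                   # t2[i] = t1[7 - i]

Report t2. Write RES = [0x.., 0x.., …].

t0 = [0x19, 0x14, 0x68, 0x87, 0xb9, 0xc1, 0x3b, 0x77]
t1 = [0x19, 0x14, 0xc1, 0xb9, 0xb9, 0x68, 0x3b, 0x19]
t2 = [0x19, 0x3b, 0x68, 0xb9, 0xb9, 0xc1, 0x14, 0x19]

RES = [0x19, 0x3b, 0x68, 0xb9, 0xb9, 0xc1, 0x14, 0x19]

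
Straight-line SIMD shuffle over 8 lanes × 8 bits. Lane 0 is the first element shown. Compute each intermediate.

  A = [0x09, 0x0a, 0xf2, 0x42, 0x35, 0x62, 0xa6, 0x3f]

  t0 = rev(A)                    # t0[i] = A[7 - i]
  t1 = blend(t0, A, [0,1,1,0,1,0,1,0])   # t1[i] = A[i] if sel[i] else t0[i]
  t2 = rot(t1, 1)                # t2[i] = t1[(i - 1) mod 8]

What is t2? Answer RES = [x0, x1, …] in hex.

t0 = [0x3f, 0xa6, 0x62, 0x35, 0x42, 0xf2, 0x0a, 0x09]
t1 = [0x3f, 0x0a, 0xf2, 0x35, 0x35, 0xf2, 0xa6, 0x09]
t2 = [0x09, 0x3f, 0x0a, 0xf2, 0x35, 0x35, 0xf2, 0xa6]

RES = [ 0x09  0x3f  0x0a  0xf2  0x35  0x35  0xf2  0xa6 ]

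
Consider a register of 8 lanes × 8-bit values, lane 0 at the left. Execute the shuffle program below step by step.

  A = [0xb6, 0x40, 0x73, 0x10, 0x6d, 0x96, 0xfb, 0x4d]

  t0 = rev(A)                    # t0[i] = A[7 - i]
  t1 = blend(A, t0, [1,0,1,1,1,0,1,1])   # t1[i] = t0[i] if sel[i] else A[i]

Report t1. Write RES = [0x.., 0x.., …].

RES = [ 0x4d  0x40  0x96  0x6d  0x10  0x96  0x40  0xb6 ]

  t0: 4d fb 96 6d 10 73 40 b6
  t1: 4d 40 96 6d 10 96 40 b6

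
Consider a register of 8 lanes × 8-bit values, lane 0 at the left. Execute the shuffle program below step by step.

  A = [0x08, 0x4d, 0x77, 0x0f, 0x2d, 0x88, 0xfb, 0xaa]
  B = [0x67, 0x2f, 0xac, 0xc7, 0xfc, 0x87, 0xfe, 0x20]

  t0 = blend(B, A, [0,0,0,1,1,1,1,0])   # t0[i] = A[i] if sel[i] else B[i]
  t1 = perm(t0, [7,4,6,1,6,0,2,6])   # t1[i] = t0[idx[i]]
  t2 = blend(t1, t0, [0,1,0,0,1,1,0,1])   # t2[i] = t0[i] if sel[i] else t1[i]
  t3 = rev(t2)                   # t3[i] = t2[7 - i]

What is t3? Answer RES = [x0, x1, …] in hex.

  t0: 67 2f ac 0f 2d 88 fb 20
  t1: 20 2d fb 2f fb 67 ac fb
  t2: 20 2f fb 2f 2d 88 ac 20
  t3: 20 ac 88 2d 2f fb 2f 20

RES = [0x20, 0xac, 0x88, 0x2d, 0x2f, 0xfb, 0x2f, 0x20]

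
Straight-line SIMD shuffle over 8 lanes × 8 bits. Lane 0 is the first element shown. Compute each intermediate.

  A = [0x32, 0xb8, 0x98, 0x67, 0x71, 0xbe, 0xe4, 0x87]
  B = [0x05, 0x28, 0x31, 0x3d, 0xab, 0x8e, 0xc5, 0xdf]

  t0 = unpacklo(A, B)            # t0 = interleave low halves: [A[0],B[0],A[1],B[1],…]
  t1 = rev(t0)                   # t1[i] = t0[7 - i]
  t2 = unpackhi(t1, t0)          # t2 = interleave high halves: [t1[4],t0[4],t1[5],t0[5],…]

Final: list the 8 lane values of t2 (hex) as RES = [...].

  t0: 32 05 b8 28 98 31 67 3d
  t1: 3d 67 31 98 28 b8 05 32
  t2: 28 98 b8 31 05 67 32 3d

RES = [0x28, 0x98, 0xb8, 0x31, 0x05, 0x67, 0x32, 0x3d]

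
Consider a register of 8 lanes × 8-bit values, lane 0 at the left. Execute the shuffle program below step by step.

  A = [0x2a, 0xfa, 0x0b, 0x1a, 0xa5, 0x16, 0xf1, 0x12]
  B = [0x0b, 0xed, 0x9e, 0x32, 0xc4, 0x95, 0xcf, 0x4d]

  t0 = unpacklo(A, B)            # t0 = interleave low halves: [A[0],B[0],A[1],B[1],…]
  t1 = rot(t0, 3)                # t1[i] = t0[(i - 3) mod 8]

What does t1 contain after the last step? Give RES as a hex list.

RES = [ 0x9e  0x1a  0x32  0x2a  0x0b  0xfa  0xed  0x0b ]

t0 = [0x2a, 0x0b, 0xfa, 0xed, 0x0b, 0x9e, 0x1a, 0x32]
t1 = [0x9e, 0x1a, 0x32, 0x2a, 0x0b, 0xfa, 0xed, 0x0b]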